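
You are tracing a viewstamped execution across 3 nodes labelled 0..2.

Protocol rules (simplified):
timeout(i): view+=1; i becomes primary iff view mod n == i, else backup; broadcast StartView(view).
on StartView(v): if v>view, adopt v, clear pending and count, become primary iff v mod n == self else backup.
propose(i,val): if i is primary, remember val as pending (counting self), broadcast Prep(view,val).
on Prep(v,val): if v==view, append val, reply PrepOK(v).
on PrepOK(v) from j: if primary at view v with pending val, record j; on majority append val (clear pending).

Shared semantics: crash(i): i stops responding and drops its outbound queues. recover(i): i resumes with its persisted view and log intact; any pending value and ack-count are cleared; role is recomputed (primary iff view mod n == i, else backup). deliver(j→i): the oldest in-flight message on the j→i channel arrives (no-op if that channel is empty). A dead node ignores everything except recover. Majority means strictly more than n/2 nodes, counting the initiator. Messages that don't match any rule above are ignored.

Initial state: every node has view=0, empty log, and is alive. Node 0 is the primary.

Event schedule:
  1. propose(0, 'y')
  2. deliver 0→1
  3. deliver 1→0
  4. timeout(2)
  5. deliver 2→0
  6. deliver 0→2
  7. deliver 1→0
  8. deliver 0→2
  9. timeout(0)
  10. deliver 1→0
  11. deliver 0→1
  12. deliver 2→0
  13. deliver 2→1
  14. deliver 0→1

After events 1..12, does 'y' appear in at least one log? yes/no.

e1 propose(0,'y'): ·
e2 deliver 0→1: 1[back,v=0,y]
e3 deliver 1→0: 0[prim,v=0,y]
e4 timeout(2): 2[back,v=1,-]
e5 deliver 2→0: 0[back,v=1,y]
e6 deliver 0→2: ·
e7 deliver 1→0: ·
e8 deliver 0→2: ·
e9 timeout(0): 0[back,v=2,y]
e10 deliver 1→0: ·
e11 deliver 0→1: 1[back,v=2,y]
e12 deliver 2→0: ·

yes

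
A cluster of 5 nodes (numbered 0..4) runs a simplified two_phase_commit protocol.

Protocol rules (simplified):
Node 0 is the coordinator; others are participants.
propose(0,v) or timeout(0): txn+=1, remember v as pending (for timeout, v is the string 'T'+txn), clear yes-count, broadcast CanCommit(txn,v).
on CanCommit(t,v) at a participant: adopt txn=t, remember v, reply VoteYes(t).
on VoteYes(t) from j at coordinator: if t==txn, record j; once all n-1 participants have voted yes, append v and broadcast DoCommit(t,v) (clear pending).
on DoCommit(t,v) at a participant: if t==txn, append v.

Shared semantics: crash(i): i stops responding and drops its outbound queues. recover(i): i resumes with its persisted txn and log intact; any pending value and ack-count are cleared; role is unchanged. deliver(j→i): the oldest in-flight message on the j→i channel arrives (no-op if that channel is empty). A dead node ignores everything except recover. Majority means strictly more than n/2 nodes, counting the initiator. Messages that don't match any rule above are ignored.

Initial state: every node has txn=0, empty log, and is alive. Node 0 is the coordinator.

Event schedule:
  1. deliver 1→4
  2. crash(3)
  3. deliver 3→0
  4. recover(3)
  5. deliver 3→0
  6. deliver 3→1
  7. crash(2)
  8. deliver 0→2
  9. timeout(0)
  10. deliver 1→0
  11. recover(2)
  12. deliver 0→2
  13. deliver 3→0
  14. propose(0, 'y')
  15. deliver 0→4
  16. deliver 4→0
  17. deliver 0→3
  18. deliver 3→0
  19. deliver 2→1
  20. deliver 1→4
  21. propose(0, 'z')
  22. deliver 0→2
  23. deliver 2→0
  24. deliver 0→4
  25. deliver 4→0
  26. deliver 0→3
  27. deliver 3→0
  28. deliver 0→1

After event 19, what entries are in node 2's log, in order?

empty

e1 deliver 1→4: ·
e2 crash(3): 3[✗part,t=0,-]
e3 deliver 3→0: ·
e4 recover(3): 3[part,t=0,-]
e5 deliver 3→0: ·
e6 deliver 3→1: ·
e7 crash(2): 2[✗part,t=0,-]
e8 deliver 0→2: ·
e9 timeout(0): 0[coor,t=1,-]
e10 deliver 1→0: ·
e11 recover(2): 2[part,t=0,-]
e12 deliver 0→2: 2[part,t=1,-]
e13 deliver 3→0: ·
e14 propose(0,'y'): 0[coor,t=2,-]
e15 deliver 0→4: 4[part,t=1,-]
e16 deliver 4→0: ·
e17 deliver 0→3: 3[part,t=1,-]
e18 deliver 3→0: ·
e19 deliver 2→1: ·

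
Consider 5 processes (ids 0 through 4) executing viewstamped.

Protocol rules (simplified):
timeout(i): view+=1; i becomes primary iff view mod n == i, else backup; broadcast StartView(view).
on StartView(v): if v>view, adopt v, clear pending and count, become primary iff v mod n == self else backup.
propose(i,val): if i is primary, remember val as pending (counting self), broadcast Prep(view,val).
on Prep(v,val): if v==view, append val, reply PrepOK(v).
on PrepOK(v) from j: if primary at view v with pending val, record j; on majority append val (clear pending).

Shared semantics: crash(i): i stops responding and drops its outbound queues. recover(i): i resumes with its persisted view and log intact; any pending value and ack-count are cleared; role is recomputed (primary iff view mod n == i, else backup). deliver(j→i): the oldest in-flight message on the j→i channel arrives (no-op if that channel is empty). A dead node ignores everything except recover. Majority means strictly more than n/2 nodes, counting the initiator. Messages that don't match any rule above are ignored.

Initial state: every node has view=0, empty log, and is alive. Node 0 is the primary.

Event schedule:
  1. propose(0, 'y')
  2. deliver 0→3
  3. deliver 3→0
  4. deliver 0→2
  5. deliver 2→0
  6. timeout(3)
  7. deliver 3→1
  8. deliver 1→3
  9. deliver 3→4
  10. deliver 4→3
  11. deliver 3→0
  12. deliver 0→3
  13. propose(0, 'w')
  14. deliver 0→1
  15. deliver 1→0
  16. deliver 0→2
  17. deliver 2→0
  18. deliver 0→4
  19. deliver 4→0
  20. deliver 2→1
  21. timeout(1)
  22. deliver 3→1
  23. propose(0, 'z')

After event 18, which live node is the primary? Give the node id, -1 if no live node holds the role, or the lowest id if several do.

step 1 propose(0,'y'): —
step 2 deliver 0→3: 3={back,v=0,log=y}
step 3 deliver 3→0: —
step 4 deliver 0→2: 2={back,v=0,log=y}
step 5 deliver 2→0: 0={prim,v=0,log=y}
step 6 timeout(3): 3={back,v=1,log=y}
step 7 deliver 3→1: 1={prim,v=1,log=-}
step 8 deliver 1→3: —
step 9 deliver 3→4: 4={back,v=1,log=-}
step 10 deliver 4→3: —
step 11 deliver 3→0: 0={back,v=1,log=y}
step 12 deliver 0→3: —
step 13 propose(0,'w'): —
step 14 deliver 0→1: —
step 15 deliver 1→0: —
step 16 deliver 0→2: —
step 17 deliver 2→0: —
step 18 deliver 0→4: —

1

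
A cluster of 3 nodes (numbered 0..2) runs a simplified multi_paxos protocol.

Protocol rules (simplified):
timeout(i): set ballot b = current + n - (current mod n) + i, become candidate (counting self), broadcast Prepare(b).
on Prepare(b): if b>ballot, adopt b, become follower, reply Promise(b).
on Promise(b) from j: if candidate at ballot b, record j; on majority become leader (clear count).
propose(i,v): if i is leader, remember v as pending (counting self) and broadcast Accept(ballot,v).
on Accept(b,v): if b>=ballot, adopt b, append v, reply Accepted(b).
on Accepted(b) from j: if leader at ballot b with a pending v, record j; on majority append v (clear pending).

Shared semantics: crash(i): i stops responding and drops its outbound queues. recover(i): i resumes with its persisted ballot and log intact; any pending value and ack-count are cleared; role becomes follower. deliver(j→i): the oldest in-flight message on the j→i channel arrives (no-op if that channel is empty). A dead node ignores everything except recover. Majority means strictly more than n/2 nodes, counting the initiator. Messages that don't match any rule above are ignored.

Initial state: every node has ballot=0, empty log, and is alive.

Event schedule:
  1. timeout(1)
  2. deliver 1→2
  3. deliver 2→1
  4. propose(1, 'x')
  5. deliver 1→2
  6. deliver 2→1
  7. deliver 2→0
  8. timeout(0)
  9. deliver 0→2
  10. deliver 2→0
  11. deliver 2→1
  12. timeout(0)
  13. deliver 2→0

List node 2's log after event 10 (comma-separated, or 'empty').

x

1. timeout(1):  <1:cand b4 ->
2. deliver 1→2:  <2:foll b4 ->
3. deliver 2→1:  <1:lead b4 ->
4. propose(1,'x'):  nop
5. deliver 1→2:  <2:foll b4 x>
6. deliver 2→1:  <1:lead b4 x>
7. deliver 2→0:  nop
8. timeout(0):  <0:cand b3 ->
9. deliver 0→2:  nop
10. deliver 2→0:  nop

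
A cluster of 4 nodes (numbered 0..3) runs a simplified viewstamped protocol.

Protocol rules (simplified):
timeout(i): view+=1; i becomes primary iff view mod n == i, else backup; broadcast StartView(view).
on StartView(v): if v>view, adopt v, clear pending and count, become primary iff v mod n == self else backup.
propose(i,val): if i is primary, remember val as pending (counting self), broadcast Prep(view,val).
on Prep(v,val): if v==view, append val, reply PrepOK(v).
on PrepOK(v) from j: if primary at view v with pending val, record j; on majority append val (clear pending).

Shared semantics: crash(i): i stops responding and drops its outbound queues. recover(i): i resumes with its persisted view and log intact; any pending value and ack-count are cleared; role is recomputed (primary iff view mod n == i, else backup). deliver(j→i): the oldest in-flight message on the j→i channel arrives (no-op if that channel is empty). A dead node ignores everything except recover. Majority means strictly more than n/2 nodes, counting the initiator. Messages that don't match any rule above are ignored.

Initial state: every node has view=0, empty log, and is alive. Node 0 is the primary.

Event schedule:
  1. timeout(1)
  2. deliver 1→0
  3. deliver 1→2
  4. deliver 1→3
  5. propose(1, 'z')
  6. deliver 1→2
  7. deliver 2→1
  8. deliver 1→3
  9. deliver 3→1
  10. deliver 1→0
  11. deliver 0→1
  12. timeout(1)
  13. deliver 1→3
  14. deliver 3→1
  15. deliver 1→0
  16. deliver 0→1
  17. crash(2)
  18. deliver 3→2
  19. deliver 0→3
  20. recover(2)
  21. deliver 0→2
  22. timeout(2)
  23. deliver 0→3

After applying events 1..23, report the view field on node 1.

1. timeout(1):  <1:prim v1 ->
2. deliver 1→0:  <0:back v1 ->
3. deliver 1→2:  <2:back v1 ->
4. deliver 1→3:  <3:back v1 ->
5. propose(1,'z'):  nop
6. deliver 1→2:  <2:back v1 z>
7. deliver 2→1:  nop
8. deliver 1→3:  <3:back v1 z>
9. deliver 3→1:  <1:prim v1 z>
10. deliver 1→0:  <0:back v1 z>
11. deliver 0→1:  nop
12. timeout(1):  <1:back v2 z>
13. deliver 1→3:  <3:back v2 z>
14. deliver 3→1:  nop
15. deliver 1→0:  <0:back v2 z>
16. deliver 0→1:  nop
17. crash(2):  <2:✗back v1 z>
18. deliver 3→2:  nop
19. deliver 0→3:  nop
20. recover(2):  <2:back v1 z>
21. deliver 0→2:  nop
22. timeout(2):  <2:prim v2 z>
23. deliver 0→3:  nop

2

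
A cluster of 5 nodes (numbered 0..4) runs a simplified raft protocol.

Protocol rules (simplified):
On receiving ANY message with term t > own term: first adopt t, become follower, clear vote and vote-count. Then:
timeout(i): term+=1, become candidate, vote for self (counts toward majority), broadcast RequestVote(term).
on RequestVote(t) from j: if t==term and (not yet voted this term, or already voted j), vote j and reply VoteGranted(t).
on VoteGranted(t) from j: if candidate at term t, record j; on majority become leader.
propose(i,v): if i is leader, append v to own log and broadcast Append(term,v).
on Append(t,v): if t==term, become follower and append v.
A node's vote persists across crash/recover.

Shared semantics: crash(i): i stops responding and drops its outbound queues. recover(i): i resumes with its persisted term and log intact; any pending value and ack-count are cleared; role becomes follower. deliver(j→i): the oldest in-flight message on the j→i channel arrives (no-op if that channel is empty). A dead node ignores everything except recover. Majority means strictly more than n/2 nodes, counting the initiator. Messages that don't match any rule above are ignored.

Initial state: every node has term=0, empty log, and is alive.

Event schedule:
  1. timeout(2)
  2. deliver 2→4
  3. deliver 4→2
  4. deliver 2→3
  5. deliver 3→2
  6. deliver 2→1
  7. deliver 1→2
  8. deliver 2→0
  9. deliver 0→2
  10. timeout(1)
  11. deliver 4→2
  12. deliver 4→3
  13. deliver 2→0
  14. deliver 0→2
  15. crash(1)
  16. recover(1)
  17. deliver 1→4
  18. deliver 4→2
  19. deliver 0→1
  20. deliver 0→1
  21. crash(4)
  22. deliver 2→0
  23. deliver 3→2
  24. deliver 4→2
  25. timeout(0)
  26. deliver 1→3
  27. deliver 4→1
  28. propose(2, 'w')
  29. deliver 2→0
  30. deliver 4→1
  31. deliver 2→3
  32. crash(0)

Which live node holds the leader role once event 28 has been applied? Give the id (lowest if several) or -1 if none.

1. timeout(2):  <2:cand t1 ->
2. deliver 2→4:  <4:foll t1 ->
3. deliver 4→2:  nop
4. deliver 2→3:  <3:foll t1 ->
5. deliver 3→2:  <2:lead t1 ->
6. deliver 2→1:  <1:foll t1 ->
7. deliver 1→2:  nop
8. deliver 2→0:  <0:foll t1 ->
9. deliver 0→2:  nop
10. timeout(1):  <1:cand t2 ->
11. deliver 4→2:  nop
12. deliver 4→3:  nop
13. deliver 2→0:  nop
14. deliver 0→2:  nop
15. crash(1):  <1:✗cand t2 ->
16. recover(1):  <1:foll t2 ->
17. deliver 1→4:  nop
18. deliver 4→2:  nop
19. deliver 0→1:  nop
20. deliver 0→1:  nop
21. crash(4):  <4:✗foll t1 ->
22. deliver 2→0:  nop
23. deliver 3→2:  nop
24. deliver 4→2:  nop
25. timeout(0):  <0:cand t2 ->
26. deliver 1→3:  nop
27. deliver 4→1:  nop
28. propose(2,'w'):  <2:lead t1 w>

2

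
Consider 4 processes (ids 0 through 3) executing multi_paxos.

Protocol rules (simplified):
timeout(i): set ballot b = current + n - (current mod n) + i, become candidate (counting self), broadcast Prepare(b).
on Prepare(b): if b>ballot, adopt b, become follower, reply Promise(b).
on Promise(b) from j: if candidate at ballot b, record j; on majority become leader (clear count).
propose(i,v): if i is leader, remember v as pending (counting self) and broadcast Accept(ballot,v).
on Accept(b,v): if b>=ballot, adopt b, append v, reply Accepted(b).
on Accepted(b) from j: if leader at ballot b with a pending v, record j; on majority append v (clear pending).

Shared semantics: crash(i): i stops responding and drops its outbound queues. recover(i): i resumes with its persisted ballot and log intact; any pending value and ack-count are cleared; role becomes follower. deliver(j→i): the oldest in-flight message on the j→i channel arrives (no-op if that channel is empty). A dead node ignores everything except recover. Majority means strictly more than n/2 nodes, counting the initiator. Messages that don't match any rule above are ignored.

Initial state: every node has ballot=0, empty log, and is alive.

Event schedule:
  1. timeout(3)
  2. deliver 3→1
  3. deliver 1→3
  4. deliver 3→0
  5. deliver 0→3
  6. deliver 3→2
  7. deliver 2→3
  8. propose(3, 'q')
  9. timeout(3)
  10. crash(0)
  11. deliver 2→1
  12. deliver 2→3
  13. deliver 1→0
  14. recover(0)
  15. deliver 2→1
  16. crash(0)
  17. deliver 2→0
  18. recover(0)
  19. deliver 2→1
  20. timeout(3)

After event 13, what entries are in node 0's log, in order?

empty

1. timeout(3):  <3:cand b7 ->
2. deliver 3→1:  <1:foll b7 ->
3. deliver 1→3:  nop
4. deliver 3→0:  <0:foll b7 ->
5. deliver 0→3:  <3:lead b7 ->
6. deliver 3→2:  <2:foll b7 ->
7. deliver 2→3:  nop
8. propose(3,'q'):  nop
9. timeout(3):  <3:cand b11 ->
10. crash(0):  <0:✗foll b7 ->
11. deliver 2→1:  nop
12. deliver 2→3:  nop
13. deliver 1→0:  nop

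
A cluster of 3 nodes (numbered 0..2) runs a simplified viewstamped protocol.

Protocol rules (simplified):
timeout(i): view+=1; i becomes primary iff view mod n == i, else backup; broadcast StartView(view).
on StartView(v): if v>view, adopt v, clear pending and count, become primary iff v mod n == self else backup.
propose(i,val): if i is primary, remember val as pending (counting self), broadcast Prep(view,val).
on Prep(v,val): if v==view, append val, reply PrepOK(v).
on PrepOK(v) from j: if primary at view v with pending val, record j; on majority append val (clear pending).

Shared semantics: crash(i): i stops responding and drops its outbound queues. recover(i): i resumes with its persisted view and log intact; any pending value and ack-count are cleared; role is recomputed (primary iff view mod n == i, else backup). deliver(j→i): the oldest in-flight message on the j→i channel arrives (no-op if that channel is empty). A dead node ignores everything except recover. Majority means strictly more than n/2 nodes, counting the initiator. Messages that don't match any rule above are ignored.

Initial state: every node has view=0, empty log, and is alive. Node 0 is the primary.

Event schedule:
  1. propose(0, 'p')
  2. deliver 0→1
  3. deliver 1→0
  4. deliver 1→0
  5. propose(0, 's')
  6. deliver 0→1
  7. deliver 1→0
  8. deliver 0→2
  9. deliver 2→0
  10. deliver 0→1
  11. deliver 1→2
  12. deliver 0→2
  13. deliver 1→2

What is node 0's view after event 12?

e1 propose(0,'p'): ·
e2 deliver 0→1: 1[back,v=0,p]
e3 deliver 1→0: 0[prim,v=0,p]
e4 deliver 1→0: ·
e5 propose(0,'s'): ·
e6 deliver 0→1: 1[back,v=0,p,s]
e7 deliver 1→0: 0[prim,v=0,p,s]
e8 deliver 0→2: 2[back,v=0,p]
e9 deliver 2→0: ·
e10 deliver 0→1: ·
e11 deliver 1→2: ·
e12 deliver 0→2: 2[back,v=0,p,s]

0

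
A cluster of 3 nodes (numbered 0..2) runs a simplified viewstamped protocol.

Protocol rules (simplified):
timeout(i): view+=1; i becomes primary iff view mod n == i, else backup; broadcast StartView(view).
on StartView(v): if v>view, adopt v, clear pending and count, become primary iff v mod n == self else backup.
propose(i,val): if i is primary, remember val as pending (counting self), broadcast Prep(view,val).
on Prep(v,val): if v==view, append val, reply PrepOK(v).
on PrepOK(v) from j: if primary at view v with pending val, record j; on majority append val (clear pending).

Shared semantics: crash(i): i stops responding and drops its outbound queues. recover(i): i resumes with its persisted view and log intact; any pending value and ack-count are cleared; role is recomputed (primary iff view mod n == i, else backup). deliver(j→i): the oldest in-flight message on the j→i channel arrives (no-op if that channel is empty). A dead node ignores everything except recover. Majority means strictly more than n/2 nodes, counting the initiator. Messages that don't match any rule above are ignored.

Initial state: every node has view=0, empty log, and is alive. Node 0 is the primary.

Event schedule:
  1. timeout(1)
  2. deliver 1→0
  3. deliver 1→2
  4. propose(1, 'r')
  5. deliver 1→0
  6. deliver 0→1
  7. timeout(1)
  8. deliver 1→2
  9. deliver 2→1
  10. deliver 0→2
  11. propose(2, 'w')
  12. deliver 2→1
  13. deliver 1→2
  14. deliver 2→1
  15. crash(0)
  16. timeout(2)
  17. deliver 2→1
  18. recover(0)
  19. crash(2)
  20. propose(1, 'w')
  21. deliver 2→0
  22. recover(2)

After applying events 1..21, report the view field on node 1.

3

[1] timeout(1) → N1(prim v1 [-])
[2] deliver 1→0 → N0(back v1 [-])
[3] deliver 1→2 → N2(back v1 [-])
[4] propose(1,'r') → ∅
[5] deliver 1→0 → N0(back v1 [r])
[6] deliver 0→1 → N1(prim v1 [r])
[7] timeout(1) → N1(back v2 [r])
[8] deliver 1→2 → N2(back v1 [r])
[9] deliver 2→1 → ∅
[10] deliver 0→2 → ∅
[11] propose(2,'w') → ∅
[12] deliver 2→1 → ∅
[13] deliver 1→2 → N2(prim v2 [r])
[14] deliver 2→1 → ∅
[15] crash(0) → N0(✗back v1 [r])
[16] timeout(2) → N2(back v3 [r])
[17] deliver 2→1 → N1(back v3 [r])
[18] recover(0) → N0(back v1 [r])
[19] crash(2) → N2(✗back v3 [r])
[20] propose(1,'w') → ∅
[21] deliver 2→0 → ∅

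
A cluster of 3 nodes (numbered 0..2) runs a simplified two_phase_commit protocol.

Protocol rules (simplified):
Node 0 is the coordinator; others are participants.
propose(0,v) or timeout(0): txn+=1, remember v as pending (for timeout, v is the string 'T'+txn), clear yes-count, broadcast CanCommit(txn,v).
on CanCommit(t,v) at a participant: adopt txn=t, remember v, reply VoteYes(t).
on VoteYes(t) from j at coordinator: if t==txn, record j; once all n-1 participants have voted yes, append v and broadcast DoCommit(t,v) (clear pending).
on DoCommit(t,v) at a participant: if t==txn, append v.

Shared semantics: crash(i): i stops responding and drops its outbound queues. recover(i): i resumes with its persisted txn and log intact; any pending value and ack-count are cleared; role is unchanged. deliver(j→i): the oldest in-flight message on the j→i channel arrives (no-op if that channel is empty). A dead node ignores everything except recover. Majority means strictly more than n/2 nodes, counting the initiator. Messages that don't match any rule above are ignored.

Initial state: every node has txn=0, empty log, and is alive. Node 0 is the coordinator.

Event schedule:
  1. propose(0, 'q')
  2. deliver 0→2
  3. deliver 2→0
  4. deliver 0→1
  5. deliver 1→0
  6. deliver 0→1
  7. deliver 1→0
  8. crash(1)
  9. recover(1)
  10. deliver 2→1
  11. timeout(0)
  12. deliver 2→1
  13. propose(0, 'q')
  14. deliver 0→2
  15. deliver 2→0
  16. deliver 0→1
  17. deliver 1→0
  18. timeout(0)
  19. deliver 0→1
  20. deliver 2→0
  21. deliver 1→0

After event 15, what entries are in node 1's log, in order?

after 1 — propose(0,'q'): n0:coor/t1/[-]
after 2 — deliver 0→2: n2:part/t1/[-]
after 3 — deliver 2→0: ·
after 4 — deliver 0→1: n1:part/t1/[-]
after 5 — deliver 1→0: n0:coor/t1/[q]
after 6 — deliver 0→1: n1:part/t1/[q]
after 7 — deliver 1→0: ·
after 8 — crash(1): n1:✗part/t1/[q]
after 9 — recover(1): n1:part/t1/[q]
after 10 — deliver 2→1: ·
after 11 — timeout(0): n0:coor/t2/[q]
after 12 — deliver 2→1: ·
after 13 — propose(0,'q'): n0:coor/t3/[q]
after 14 — deliver 0→2: n2:part/t1/[q]
after 15 — deliver 2→0: ·

q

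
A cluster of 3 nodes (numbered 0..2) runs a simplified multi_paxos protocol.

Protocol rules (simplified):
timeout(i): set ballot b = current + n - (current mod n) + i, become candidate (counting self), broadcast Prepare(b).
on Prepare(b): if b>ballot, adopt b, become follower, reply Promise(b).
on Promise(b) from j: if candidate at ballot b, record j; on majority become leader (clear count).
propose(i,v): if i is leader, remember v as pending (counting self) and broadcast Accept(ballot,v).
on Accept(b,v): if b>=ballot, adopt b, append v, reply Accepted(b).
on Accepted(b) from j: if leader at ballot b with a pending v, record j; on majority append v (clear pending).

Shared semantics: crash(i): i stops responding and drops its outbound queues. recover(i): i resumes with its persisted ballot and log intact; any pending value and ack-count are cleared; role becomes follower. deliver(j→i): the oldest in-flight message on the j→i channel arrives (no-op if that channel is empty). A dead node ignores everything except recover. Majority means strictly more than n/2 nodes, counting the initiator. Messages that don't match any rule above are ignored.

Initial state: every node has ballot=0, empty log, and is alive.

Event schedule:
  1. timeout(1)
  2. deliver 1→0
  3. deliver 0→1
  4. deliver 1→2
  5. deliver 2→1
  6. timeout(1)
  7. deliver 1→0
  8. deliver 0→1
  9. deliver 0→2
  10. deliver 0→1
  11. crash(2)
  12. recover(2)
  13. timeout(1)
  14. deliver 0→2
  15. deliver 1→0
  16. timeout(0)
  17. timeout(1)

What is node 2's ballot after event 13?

4

[1] timeout(1) → N1(cand b4 [-])
[2] deliver 1→0 → N0(foll b4 [-])
[3] deliver 0→1 → N1(lead b4 [-])
[4] deliver 1→2 → N2(foll b4 [-])
[5] deliver 2→1 → ∅
[6] timeout(1) → N1(cand b7 [-])
[7] deliver 1→0 → N0(foll b7 [-])
[8] deliver 0→1 → N1(lead b7 [-])
[9] deliver 0→2 → ∅
[10] deliver 0→1 → ∅
[11] crash(2) → N2(✗foll b4 [-])
[12] recover(2) → N2(foll b4 [-])
[13] timeout(1) → N1(cand b10 [-])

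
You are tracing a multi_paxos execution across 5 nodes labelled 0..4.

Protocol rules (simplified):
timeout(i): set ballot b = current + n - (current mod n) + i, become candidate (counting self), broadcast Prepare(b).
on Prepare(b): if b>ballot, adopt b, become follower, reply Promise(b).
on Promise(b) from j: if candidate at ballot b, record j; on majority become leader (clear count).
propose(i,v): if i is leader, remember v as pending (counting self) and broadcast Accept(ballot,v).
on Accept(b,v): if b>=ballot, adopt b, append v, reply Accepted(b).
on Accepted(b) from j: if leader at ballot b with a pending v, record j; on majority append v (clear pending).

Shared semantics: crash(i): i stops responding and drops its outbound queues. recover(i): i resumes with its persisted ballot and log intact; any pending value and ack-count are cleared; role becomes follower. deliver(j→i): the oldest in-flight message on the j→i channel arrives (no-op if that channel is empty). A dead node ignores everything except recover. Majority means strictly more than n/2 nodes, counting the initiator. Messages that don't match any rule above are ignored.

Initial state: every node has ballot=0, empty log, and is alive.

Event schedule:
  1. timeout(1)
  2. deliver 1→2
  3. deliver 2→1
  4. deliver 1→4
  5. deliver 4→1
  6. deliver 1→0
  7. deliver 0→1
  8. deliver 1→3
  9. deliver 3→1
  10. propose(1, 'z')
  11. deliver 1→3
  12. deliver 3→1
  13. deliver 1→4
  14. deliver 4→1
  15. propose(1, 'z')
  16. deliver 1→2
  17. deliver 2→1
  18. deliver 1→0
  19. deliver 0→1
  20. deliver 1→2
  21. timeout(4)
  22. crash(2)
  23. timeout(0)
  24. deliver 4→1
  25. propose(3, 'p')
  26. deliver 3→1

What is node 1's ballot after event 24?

14

after 1 — timeout(1): n1:cand/b6/[-]
after 2 — deliver 1→2: n2:foll/b6/[-]
after 3 — deliver 2→1: ·
after 4 — deliver 1→4: n4:foll/b6/[-]
after 5 — deliver 4→1: n1:lead/b6/[-]
after 6 — deliver 1→0: n0:foll/b6/[-]
after 7 — deliver 0→1: ·
after 8 — deliver 1→3: n3:foll/b6/[-]
after 9 — deliver 3→1: ·
after 10 — propose(1,'z'): ·
after 11 — deliver 1→3: n3:foll/b6/[z]
after 12 — deliver 3→1: ·
after 13 — deliver 1→4: n4:foll/b6/[z]
after 14 — deliver 4→1: n1:lead/b6/[z]
after 15 — propose(1,'z'): ·
after 16 — deliver 1→2: n2:foll/b6/[z]
after 17 — deliver 2→1: ·
after 18 — deliver 1→0: n0:foll/b6/[z]
after 19 — deliver 0→1: n1:lead/b6/[z,z]
after 20 — deliver 1→2: n2:foll/b6/[z,z]
after 21 — timeout(4): n4:cand/b14/[z]
after 22 — crash(2): n2:✗foll/b6/[z,z]
after 23 — timeout(0): n0:cand/b10/[z]
after 24 — deliver 4→1: n1:foll/b14/[z,z]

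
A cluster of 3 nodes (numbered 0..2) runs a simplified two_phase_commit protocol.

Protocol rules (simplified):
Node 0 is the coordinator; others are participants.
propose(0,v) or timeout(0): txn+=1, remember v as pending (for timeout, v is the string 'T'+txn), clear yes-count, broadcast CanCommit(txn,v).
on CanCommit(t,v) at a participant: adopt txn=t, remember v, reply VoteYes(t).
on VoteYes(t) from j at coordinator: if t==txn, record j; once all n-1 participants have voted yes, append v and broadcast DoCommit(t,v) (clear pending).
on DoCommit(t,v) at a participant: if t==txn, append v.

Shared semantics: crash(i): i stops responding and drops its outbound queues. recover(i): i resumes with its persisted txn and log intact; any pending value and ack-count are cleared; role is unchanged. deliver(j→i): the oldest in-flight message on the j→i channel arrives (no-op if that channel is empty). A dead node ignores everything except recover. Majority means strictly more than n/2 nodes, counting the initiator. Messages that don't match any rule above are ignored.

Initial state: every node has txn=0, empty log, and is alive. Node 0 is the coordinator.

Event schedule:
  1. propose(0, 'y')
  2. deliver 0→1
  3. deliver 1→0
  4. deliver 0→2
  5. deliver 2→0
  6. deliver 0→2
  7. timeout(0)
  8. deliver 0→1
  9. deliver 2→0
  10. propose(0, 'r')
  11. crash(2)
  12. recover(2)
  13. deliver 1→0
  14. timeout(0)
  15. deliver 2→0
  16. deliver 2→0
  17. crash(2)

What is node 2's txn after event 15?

1

1. propose(0,'y'):  <0:coor t1 ->
2. deliver 0→1:  <1:part t1 ->
3. deliver 1→0:  nop
4. deliver 0→2:  <2:part t1 ->
5. deliver 2→0:  <0:coor t1 y>
6. deliver 0→2:  <2:part t1 y>
7. timeout(0):  <0:coor t2 y>
8. deliver 0→1:  <1:part t1 y>
9. deliver 2→0:  nop
10. propose(0,'r'):  <0:coor t3 y>
11. crash(2):  <2:✗part t1 y>
12. recover(2):  <2:part t1 y>
13. deliver 1→0:  nop
14. timeout(0):  <0:coor t4 y>
15. deliver 2→0:  nop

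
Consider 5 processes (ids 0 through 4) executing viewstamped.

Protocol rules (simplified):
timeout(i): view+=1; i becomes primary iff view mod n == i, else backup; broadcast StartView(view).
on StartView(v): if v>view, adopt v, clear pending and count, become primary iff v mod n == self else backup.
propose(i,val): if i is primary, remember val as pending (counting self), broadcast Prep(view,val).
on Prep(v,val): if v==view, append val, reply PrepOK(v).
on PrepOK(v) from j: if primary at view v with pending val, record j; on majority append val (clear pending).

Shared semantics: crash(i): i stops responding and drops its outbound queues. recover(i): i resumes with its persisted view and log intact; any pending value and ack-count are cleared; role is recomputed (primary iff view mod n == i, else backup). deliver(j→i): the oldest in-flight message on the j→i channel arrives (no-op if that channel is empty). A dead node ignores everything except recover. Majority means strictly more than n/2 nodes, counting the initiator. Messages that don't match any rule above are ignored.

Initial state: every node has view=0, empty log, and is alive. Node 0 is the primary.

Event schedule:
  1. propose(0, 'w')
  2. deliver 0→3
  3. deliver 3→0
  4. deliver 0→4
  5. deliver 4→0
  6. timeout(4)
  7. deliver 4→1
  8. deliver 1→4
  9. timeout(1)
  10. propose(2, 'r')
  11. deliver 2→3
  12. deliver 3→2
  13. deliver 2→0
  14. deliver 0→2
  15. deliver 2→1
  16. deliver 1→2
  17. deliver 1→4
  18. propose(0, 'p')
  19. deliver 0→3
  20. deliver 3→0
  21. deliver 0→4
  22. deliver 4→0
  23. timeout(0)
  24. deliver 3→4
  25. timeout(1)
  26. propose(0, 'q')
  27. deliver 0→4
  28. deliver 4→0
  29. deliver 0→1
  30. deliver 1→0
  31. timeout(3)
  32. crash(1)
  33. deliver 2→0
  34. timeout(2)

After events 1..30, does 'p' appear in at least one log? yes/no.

[1] propose(0,'w') → ∅
[2] deliver 0→3 → N3(back v0 [w])
[3] deliver 3→0 → ∅
[4] deliver 0→4 → N4(back v0 [w])
[5] deliver 4→0 → N0(prim v0 [w])
[6] timeout(4) → N4(back v1 [w])
[7] deliver 4→1 → N1(prim v1 [-])
[8] deliver 1→4 → ∅
[9] timeout(1) → N1(back v2 [-])
[10] propose(2,'r') → ∅
[11] deliver 2→3 → ∅
[12] deliver 3→2 → ∅
[13] deliver 2→0 → ∅
[14] deliver 0→2 → N2(back v0 [w])
[15] deliver 2→1 → ∅
[16] deliver 1→2 → N2(prim v2 [w])
[17] deliver 1→4 → N4(back v2 [w])
[18] propose(0,'p') → ∅
[19] deliver 0→3 → N3(back v0 [w,p])
[20] deliver 3→0 → ∅
[21] deliver 0→4 → ∅
[22] deliver 4→0 → N0(back v1 [w])
[23] timeout(0) → N0(back v2 [w])
[24] deliver 3→4 → ∅
[25] timeout(1) → N1(back v3 [-])
[26] propose(0,'q') → ∅
[27] deliver 0→4 → ∅
[28] deliver 4→0 → ∅
[29] deliver 0→1 → ∅
[30] deliver 1→0 → ∅

yes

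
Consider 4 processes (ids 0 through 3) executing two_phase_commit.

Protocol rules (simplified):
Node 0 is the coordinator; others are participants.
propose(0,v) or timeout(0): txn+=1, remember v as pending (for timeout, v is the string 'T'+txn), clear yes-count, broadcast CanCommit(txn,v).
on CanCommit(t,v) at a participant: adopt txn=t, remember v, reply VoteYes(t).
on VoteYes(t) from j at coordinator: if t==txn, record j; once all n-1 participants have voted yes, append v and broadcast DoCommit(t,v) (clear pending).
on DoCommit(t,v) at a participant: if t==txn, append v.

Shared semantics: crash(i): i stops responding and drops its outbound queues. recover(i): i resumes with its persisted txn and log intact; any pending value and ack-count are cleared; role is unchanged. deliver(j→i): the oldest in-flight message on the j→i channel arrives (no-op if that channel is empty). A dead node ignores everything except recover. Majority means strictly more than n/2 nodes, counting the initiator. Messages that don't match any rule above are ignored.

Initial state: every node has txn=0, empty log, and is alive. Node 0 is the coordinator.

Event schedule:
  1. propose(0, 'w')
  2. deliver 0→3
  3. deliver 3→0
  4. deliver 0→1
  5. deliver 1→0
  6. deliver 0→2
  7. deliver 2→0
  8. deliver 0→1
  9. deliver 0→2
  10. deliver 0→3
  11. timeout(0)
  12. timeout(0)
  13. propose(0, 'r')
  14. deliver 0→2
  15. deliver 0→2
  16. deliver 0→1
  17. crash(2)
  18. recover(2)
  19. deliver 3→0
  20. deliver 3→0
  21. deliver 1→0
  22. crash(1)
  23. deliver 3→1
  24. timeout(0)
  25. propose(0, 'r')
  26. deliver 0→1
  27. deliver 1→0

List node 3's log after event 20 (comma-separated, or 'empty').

w

e1 propose(0,'w'): 0[coor,t=1,-]
e2 deliver 0→3: 3[part,t=1,-]
e3 deliver 3→0: ·
e4 deliver 0→1: 1[part,t=1,-]
e5 deliver 1→0: ·
e6 deliver 0→2: 2[part,t=1,-]
e7 deliver 2→0: 0[coor,t=1,w]
e8 deliver 0→1: 1[part,t=1,w]
e9 deliver 0→2: 2[part,t=1,w]
e10 deliver 0→3: 3[part,t=1,w]
e11 timeout(0): 0[coor,t=2,w]
e12 timeout(0): 0[coor,t=3,w]
e13 propose(0,'r'): 0[coor,t=4,w]
e14 deliver 0→2: 2[part,t=2,w]
e15 deliver 0→2: 2[part,t=3,w]
e16 deliver 0→1: 1[part,t=2,w]
e17 crash(2): 2[✗part,t=3,w]
e18 recover(2): 2[part,t=3,w]
e19 deliver 3→0: ·
e20 deliver 3→0: ·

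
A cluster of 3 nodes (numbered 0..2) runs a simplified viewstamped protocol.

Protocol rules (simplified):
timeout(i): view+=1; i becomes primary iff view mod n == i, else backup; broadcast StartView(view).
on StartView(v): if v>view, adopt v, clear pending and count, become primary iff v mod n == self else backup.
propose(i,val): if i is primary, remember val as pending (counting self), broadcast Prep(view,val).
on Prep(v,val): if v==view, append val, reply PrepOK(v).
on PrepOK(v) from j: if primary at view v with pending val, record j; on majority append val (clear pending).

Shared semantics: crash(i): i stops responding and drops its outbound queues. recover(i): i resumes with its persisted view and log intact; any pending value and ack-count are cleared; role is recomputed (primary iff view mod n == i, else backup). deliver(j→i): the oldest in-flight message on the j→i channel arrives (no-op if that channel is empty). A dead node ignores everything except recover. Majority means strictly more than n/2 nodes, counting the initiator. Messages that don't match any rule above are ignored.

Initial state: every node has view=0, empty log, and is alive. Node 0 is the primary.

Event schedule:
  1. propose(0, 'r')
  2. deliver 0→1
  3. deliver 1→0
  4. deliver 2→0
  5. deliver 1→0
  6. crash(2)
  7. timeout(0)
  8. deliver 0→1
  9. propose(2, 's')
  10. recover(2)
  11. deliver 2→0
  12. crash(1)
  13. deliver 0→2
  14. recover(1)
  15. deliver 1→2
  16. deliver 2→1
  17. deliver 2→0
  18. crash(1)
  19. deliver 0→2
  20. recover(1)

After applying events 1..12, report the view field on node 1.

1

1. propose(0,'r'):  nop
2. deliver 0→1:  <1:back v0 r>
3. deliver 1→0:  <0:prim v0 r>
4. deliver 2→0:  nop
5. deliver 1→0:  nop
6. crash(2):  <2:✗back v0 ->
7. timeout(0):  <0:back v1 r>
8. deliver 0→1:  <1:prim v1 r>
9. propose(2,'s'):  nop
10. recover(2):  <2:back v0 ->
11. deliver 2→0:  nop
12. crash(1):  <1:✗prim v1 r>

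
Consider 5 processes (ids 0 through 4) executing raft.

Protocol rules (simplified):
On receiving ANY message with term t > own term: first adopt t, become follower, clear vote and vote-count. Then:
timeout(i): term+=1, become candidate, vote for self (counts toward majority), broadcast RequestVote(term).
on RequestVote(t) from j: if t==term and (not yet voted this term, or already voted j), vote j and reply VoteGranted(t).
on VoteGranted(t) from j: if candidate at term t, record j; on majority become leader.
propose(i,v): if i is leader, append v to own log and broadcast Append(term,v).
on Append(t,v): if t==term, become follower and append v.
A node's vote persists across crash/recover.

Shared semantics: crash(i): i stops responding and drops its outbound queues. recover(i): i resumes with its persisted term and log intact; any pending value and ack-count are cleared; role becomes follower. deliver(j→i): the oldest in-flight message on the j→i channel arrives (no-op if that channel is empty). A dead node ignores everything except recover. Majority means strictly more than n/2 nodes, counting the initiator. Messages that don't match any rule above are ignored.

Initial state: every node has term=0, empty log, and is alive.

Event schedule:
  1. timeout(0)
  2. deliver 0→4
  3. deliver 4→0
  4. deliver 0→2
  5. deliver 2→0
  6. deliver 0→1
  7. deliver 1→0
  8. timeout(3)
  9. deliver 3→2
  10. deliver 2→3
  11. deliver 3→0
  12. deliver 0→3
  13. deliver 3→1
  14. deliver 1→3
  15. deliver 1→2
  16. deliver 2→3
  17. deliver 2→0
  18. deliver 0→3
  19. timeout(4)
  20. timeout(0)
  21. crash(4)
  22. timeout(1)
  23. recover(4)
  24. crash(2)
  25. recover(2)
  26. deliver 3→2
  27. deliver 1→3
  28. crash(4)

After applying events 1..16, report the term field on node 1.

1

[1] timeout(0) → N0(cand t1 [-])
[2] deliver 0→4 → N4(foll t1 [-])
[3] deliver 4→0 → ∅
[4] deliver 0→2 → N2(foll t1 [-])
[5] deliver 2→0 → N0(lead t1 [-])
[6] deliver 0→1 → N1(foll t1 [-])
[7] deliver 1→0 → ∅
[8] timeout(3) → N3(cand t1 [-])
[9] deliver 3→2 → ∅
[10] deliver 2→3 → ∅
[11] deliver 3→0 → ∅
[12] deliver 0→3 → ∅
[13] deliver 3→1 → ∅
[14] deliver 1→3 → ∅
[15] deliver 1→2 → ∅
[16] deliver 2→3 → ∅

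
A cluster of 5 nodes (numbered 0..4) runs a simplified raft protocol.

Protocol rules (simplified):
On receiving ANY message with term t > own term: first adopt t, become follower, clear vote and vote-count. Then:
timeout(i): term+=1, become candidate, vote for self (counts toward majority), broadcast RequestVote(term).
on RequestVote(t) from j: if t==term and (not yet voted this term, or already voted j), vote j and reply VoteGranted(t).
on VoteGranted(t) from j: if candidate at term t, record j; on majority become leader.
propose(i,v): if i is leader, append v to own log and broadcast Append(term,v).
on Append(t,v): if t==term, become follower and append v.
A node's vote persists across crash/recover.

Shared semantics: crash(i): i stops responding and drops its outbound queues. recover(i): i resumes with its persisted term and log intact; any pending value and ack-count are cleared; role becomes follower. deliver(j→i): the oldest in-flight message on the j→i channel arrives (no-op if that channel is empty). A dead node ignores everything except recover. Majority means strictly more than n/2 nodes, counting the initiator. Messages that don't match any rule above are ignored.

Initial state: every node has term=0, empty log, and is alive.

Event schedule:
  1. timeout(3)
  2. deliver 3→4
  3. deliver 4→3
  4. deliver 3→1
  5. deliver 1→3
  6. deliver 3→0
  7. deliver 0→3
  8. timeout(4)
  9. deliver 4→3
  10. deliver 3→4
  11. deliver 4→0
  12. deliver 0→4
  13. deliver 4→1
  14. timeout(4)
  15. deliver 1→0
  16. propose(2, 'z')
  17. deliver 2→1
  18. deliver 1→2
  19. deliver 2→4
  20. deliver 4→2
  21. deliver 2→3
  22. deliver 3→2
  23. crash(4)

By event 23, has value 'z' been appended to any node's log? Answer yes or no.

step 1 timeout(3): 3={cand,t=1,log=-}
step 2 deliver 3→4: 4={foll,t=1,log=-}
step 3 deliver 4→3: —
step 4 deliver 3→1: 1={foll,t=1,log=-}
step 5 deliver 1→3: 3={lead,t=1,log=-}
step 6 deliver 3→0: 0={foll,t=1,log=-}
step 7 deliver 0→3: —
step 8 timeout(4): 4={cand,t=2,log=-}
step 9 deliver 4→3: 3={foll,t=2,log=-}
step 10 deliver 3→4: —
step 11 deliver 4→0: 0={foll,t=2,log=-}
step 12 deliver 0→4: 4={lead,t=2,log=-}
step 13 deliver 4→1: 1={foll,t=2,log=-}
step 14 timeout(4): 4={cand,t=3,log=-}
step 15 deliver 1→0: —
step 16 propose(2,'z'): —
step 17 deliver 2→1: —
step 18 deliver 1→2: —
step 19 deliver 2→4: —
step 20 deliver 4→2: 2={foll,t=2,log=-}
step 21 deliver 2→3: —
step 22 deliver 3→2: —
step 23 crash(4): 4={✗cand,t=3,log=-}

no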